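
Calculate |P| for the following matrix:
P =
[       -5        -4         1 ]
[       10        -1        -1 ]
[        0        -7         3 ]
det(P) = 100

Expand along row 0 (cofactor expansion): det(P) = a*(e*i - f*h) - b*(d*i - f*g) + c*(d*h - e*g), where the 3×3 is [[a, b, c], [d, e, f], [g, h, i]].
Minor M_00 = (-1)*(3) - (-1)*(-7) = -3 - 7 = -10.
Minor M_01 = (10)*(3) - (-1)*(0) = 30 - 0 = 30.
Minor M_02 = (10)*(-7) - (-1)*(0) = -70 - 0 = -70.
det(P) = (-5)*(-10) - (-4)*(30) + (1)*(-70) = 50 + 120 - 70 = 100.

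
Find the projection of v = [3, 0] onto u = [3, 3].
[3/2, 3/2]

The projection of v onto u is proj_u(v) = ((v·u) / (u·u)) · u.
v·u = (3)*(3) + (0)*(3) = 9.
u·u = (3)*(3) + (3)*(3) = 18.
coefficient = 9 / 18 = 1/2.
proj_u(v) = 1/2 · [3, 3] = [3/2, 3/2].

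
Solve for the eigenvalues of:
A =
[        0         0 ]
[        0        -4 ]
λ = -4, 0

Solve det(A - λI) = 0. For a 2×2 matrix the characteristic equation is λ² - (trace)λ + det = 0.
trace(A) = a + d = 0 - 4 = -4.
det(A) = a*d - b*c = (0)*(-4) - (0)*(0) = 0 - 0 = 0.
Characteristic equation: λ² - (-4)λ + (0) = 0.
Discriminant = (-4)² - 4*(0) = 16 - 0 = 16.
λ = (-4 ± √16) / 2 = (-4 ± 4) / 2 = -4, 0.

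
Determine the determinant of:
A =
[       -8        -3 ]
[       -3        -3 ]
det(A) = 15

For a 2×2 matrix [[a, b], [c, d]], det = a*d - b*c.
det(A) = (-8)*(-3) - (-3)*(-3) = 24 - 9 = 15.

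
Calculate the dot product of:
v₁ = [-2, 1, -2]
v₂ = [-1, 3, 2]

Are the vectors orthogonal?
1, No

The dot product is the sum of products of corresponding components.
v₁·v₂ = (-2)*(-1) + (1)*(3) + (-2)*(2) = 2 + 3 - 4 = 1.
Two vectors are orthogonal iff their dot product is 0; here the dot product is 1, so the vectors are not orthogonal.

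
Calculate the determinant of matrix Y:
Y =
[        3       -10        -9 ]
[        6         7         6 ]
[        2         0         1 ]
det(Y) = 87

Expand along row 0 (cofactor expansion): det(Y) = a*(e*i - f*h) - b*(d*i - f*g) + c*(d*h - e*g), where the 3×3 is [[a, b, c], [d, e, f], [g, h, i]].
Minor M_00 = (7)*(1) - (6)*(0) = 7 - 0 = 7.
Minor M_01 = (6)*(1) - (6)*(2) = 6 - 12 = -6.
Minor M_02 = (6)*(0) - (7)*(2) = 0 - 14 = -14.
det(Y) = (3)*(7) - (-10)*(-6) + (-9)*(-14) = 21 - 60 + 126 = 87.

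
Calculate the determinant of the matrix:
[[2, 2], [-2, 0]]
4

For a 2×2 matrix [[a, b], [c, d]], det = ad - bc
det = (2)(0) - (2)(-2) = 0 - -4 = 4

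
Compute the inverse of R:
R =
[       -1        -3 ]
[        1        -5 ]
det(R) = 8
R⁻¹ =
[     -5/8       3/8 ]
[     -1/8      -1/8 ]

For a 2×2 matrix R = [[a, b], [c, d]] with det(R) ≠ 0, R⁻¹ = (1/det(R)) * [[d, -b], [-c, a]].
det(R) = (-1)*(-5) - (-3)*(1) = 5 + 3 = 8.
R⁻¹ = (1/8) * [[-5, 3], [-1, -1]].
Dividing each entry by 8 and reducing:
R⁻¹ =
[     -5/8       3/8 ]
[     -1/8      -1/8 ]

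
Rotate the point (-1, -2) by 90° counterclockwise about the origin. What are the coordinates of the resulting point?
(2, -1)

Rotation matrix R(θ) = [[cos θ, -sin θ], [sin θ, cos θ]]; for θ = 90°:
R = [[0, -1], [1, 0]]
Result: R × [-1, -2]ᵀ = [0·-1 + (-1)·-2, 1·-1 + (0)·-2]ᵀ = (2, -1)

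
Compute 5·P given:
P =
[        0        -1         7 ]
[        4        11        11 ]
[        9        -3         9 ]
5P =
[        0        -5        35 ]
[       20        55        55 ]
[       45       -15        45 ]

Scalar multiplication is elementwise: (5P)[i][j] = 5 * P[i][j].
  (5P)[0][0] = 5 * (0) = 0
  (5P)[0][1] = 5 * (-1) = -5
  (5P)[0][2] = 5 * (7) = 35
  (5P)[1][0] = 5 * (4) = 20
  (5P)[1][1] = 5 * (11) = 55
  (5P)[1][2] = 5 * (11) = 55
  (5P)[2][0] = 5 * (9) = 45
  (5P)[2][1] = 5 * (-3) = -15
  (5P)[2][2] = 5 * (9) = 45
5P =
[        0        -5        35 ]
[       20        55        55 ]
[       45       -15        45 ]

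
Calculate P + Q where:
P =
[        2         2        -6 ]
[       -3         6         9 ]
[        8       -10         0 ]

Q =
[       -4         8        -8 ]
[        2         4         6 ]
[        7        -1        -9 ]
P + Q =
[       -2        10       -14 ]
[       -1        10        15 ]
[       15       -11        -9 ]

Matrix addition is elementwise: (P+Q)[i][j] = P[i][j] + Q[i][j].
  (P+Q)[0][0] = (2) + (-4) = -2
  (P+Q)[0][1] = (2) + (8) = 10
  (P+Q)[0][2] = (-6) + (-8) = -14
  (P+Q)[1][0] = (-3) + (2) = -1
  (P+Q)[1][1] = (6) + (4) = 10
  (P+Q)[1][2] = (9) + (6) = 15
  (P+Q)[2][0] = (8) + (7) = 15
  (P+Q)[2][1] = (-10) + (-1) = -11
  (P+Q)[2][2] = (0) + (-9) = -9
P + Q =
[       -2        10       -14 ]
[       -1        10        15 ]
[       15       -11        -9 ]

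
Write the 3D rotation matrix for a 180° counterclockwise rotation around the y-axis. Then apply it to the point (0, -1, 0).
R = [[-1, 0, 0], [0, 1, 0], [0, 0, -1]]; R·(0, -1, 0) = (0, -1, 0)

Rotation matrix for 180° around y-axis:
cos(180°) = -1, sin(180°) = 0
R = [[-1, 0, 0], [0, 1, 0], [0, 0, -1]]
Apply to (0, -1, 0): R·[0, -1, 0]ᵀ = (0, -1, 0)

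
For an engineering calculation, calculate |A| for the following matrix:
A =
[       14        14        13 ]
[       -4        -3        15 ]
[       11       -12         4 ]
det(A) = 5939

Expand along row 0 (cofactor expansion): det(A) = a*(e*i - f*h) - b*(d*i - f*g) + c*(d*h - e*g), where the 3×3 is [[a, b, c], [d, e, f], [g, h, i]].
Minor M_00 = (-3)*(4) - (15)*(-12) = -12 + 180 = 168.
Minor M_01 = (-4)*(4) - (15)*(11) = -16 - 165 = -181.
Minor M_02 = (-4)*(-12) - (-3)*(11) = 48 + 33 = 81.
det(A) = (14)*(168) - (14)*(-181) + (13)*(81) = 2352 + 2534 + 1053 = 5939.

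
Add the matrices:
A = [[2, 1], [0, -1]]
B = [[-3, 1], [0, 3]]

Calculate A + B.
[[-1, 2], [0, 2]]

Add corresponding elements:
(2)+(-3)=-1
(1)+(1)=2
(0)+(0)=0
(-1)+(3)=2
A + B = [[-1, 2], [0, 2]]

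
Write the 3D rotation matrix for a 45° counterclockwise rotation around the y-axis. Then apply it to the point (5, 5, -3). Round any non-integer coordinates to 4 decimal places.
R = [[√2/2, 0, √2/2], [0, 1, 0], [-√2/2, 0, √2/2]]; R·(5, 5, -3) = (1.4142, 5.0000, -5.6569)

Rotation matrix for 45° around y-axis:
cos(45°) = √2/2, sin(45°) = √2/2
R = [[√2/2, 0, √2/2], [0, 1, 0], [-√2/2, 0, √2/2]]
Apply to (5, 5, -3): R·[5, 5, -3]ᵀ = (1.4142, 5.0000, -5.6569)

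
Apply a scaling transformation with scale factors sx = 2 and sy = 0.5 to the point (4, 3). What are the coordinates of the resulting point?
(8, 1.5)

Scaling matrix:
[[2, 0], [0, 0.50]]
Result: (4 × 2, 3 × 0.5) = (8, 1.5)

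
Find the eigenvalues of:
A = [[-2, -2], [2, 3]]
λ = -1, 2

Solve det(A - λI) = 0. For a 2×2 matrix this is λ² - (trace)λ + det = 0.
trace(A) = -2 + 3 = 1.
det(A) = (-2)*(3) - (-2)*(2) = -6 + 4 = -2.
Characteristic equation: λ² - (1)λ + (-2) = 0.
Discriminant: (1)² - 4*(-2) = 1 + 8 = 9.
Roots: λ = (1 ± √9) / 2 = -1, 2.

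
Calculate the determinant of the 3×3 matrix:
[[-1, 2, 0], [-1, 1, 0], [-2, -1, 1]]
1

Expansion along first row:
det = -1·det([[1,0],[-1,1]]) - 2·det([[-1,0],[-2,1]]) + 0·det([[-1,1],[-2,-1]])
    = -1·(1·1 - 0·-1) - 2·(-1·1 - 0·-2) + 0·(-1·-1 - 1·-2)
    = -1·1 - 2·-1 + 0·3
    = -1 + 2 + 0 = 1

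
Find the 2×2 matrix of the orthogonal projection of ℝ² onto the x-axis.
[[1, 0], [0, 0]]

The orthogonal projection onto the line spanned by a nonzero vector u = (a, b) has matrix P = (u uᵀ) / (uᵀ u) = (1/(a² + b²)) · [[a², ab], [ab, b²]].
Here u = (1, 0), so a² + b² = 1 + 0 = 1.
P = (1/1) · [[1, 0], [0, 0]] = [[1, 0], [0, 0]].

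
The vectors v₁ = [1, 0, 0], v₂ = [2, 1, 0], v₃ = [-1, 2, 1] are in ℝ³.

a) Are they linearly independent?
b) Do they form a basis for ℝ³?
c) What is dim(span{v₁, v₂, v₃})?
Yes independent, yes basis, dim = 3

Stack v₁, v₂, v₃ as rows of a 3×3 matrix.
[[1, 0, 0]; [2, 1, 0]; [-1, 2, 1]] is already lower triangular with nonzero diagonal entries (1, 1, 1), so its determinant is the product of the diagonal entries, det = (1)·(1)·(1) = 1 ≠ 0, and the rows are linearly independent.
Three linearly independent vectors in ℝ³ form a basis for ℝ³, so dim(span{v₁,v₂,v₃}) = 3.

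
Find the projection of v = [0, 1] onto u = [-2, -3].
[6/13, 9/13]

The projection of v onto u is proj_u(v) = ((v·u) / (u·u)) · u.
v·u = (0)*(-2) + (1)*(-3) = -3.
u·u = (-2)*(-2) + (-3)*(-3) = 13.
coefficient = -3 / 13 = -3/13.
proj_u(v) = -3/13 · [-2, -3] = [6/13, 9/13].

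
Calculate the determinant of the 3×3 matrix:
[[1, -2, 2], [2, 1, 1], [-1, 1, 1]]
12

Expansion along first row:
det = 1·det([[1,1],[1,1]]) - -2·det([[2,1],[-1,1]]) + 2·det([[2,1],[-1,1]])
    = 1·(1·1 - 1·1) - -2·(2·1 - 1·-1) + 2·(2·1 - 1·-1)
    = 1·0 - -2·3 + 2·3
    = 0 + 6 + 6 = 12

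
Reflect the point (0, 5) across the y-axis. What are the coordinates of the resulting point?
(0, 5)

Reflection across y-axis: (0, 5) → (0, 5)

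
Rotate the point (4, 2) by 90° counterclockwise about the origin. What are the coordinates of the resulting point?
(-2, 4)

Rotation matrix R(θ) = [[cos θ, -sin θ], [sin θ, cos θ]]; for θ = 90°:
R = [[0, -1], [1, 0]]
Result: R × [4, 2]ᵀ = [0·4 + (-1)·2, 1·4 + (0)·2]ᵀ = (-2, 4)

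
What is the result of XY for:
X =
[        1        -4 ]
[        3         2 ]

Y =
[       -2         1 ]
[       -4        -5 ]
XY =
[       14        21 ]
[      -14        -7 ]

Matrix multiplication: (XY)[i][j] = sum over k of X[i][k] * Y[k][j].
  (XY)[0][0] = (1)*(-2) + (-4)*(-4) = 14
  (XY)[0][1] = (1)*(1) + (-4)*(-5) = 21
  (XY)[1][0] = (3)*(-2) + (2)*(-4) = -14
  (XY)[1][1] = (3)*(1) + (2)*(-5) = -7
XY =
[       14        21 ]
[      -14        -7 ]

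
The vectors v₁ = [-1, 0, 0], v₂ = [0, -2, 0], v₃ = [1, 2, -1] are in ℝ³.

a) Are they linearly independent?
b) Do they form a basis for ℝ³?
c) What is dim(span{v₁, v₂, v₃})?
Yes independent, yes basis, dim = 3

Stack v₁, v₂, v₃ as rows of a 3×3 matrix.
[[-1, 0, 0]; [0, -2, 0]; [1, 2, -1]] is already lower triangular with nonzero diagonal entries (-1, -2, -1), so its determinant is the product of the diagonal entries, det = (-1)·(-2)·(-1) = -2 ≠ 0, and the rows are linearly independent.
Three linearly independent vectors in ℝ³ form a basis for ℝ³, so dim(span{v₁,v₂,v₃}) = 3.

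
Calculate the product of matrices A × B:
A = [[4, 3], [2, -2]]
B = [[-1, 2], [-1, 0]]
[[-7, 8], [0, 4]]

Matrix multiplication:
C[0][0] = 4×-1 + 3×-1 = -7
C[0][1] = 4×2 + 3×0 = 8
C[1][0] = 2×-1 + -2×-1 = 0
C[1][1] = 2×2 + -2×0 = 4
Result: [[-7, 8], [0, 4]]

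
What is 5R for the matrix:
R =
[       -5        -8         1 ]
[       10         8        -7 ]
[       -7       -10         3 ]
5R =
[      -25       -40         5 ]
[       50        40       -35 ]
[      -35       -50        15 ]

Scalar multiplication is elementwise: (5R)[i][j] = 5 * R[i][j].
  (5R)[0][0] = 5 * (-5) = -25
  (5R)[0][1] = 5 * (-8) = -40
  (5R)[0][2] = 5 * (1) = 5
  (5R)[1][0] = 5 * (10) = 50
  (5R)[1][1] = 5 * (8) = 40
  (5R)[1][2] = 5 * (-7) = -35
  (5R)[2][0] = 5 * (-7) = -35
  (5R)[2][1] = 5 * (-10) = -50
  (5R)[2][2] = 5 * (3) = 15
5R =
[      -25       -40         5 ]
[       50        40       -35 ]
[      -35       -50        15 ]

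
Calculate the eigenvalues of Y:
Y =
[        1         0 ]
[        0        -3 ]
λ = -3, 1

Solve det(Y - λI) = 0. For a 2×2 matrix the characteristic equation is λ² - (trace)λ + det = 0.
trace(Y) = a + d = 1 - 3 = -2.
det(Y) = a*d - b*c = (1)*(-3) - (0)*(0) = -3 - 0 = -3.
Characteristic equation: λ² - (-2)λ + (-3) = 0.
Discriminant = (-2)² - 4*(-3) = 4 + 12 = 16.
λ = (-2 ± √16) / 2 = (-2 ± 4) / 2 = -3, 1.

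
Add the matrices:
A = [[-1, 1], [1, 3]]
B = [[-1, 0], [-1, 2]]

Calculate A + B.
[[-2, 1], [0, 5]]

Add corresponding elements:
(-1)+(-1)=-2
(1)+(0)=1
(1)+(-1)=0
(3)+(2)=5
A + B = [[-2, 1], [0, 5]]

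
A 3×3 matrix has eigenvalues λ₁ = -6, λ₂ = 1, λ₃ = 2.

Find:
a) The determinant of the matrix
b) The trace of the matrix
det = -12, trace = -3

Two standard eigenvalue identities:
- det(A) equals the product of the eigenvalues (counted with multiplicity).
- trace(A) equals the sum of the eigenvalues.
det(A) = (-6)*(1)*(2) = -12.
trace(A) = -6 + 1 + 2 = -3.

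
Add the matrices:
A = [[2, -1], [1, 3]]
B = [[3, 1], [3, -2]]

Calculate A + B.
[[5, 0], [4, 1]]

Add corresponding elements:
(2)+(3)=5
(-1)+(1)=0
(1)+(3)=4
(3)+(-2)=1
A + B = [[5, 0], [4, 1]]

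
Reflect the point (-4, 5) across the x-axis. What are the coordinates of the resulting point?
(-4, -5)

Reflection across x-axis: (-4, 5) → (-4, -5)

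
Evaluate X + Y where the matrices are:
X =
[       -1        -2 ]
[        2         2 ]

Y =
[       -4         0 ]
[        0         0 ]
X + Y =
[       -5        -2 ]
[        2         2 ]

Matrix addition is elementwise: (X+Y)[i][j] = X[i][j] + Y[i][j].
  (X+Y)[0][0] = (-1) + (-4) = -5
  (X+Y)[0][1] = (-2) + (0) = -2
  (X+Y)[1][0] = (2) + (0) = 2
  (X+Y)[1][1] = (2) + (0) = 2
X + Y =
[       -5        -2 ]
[        2         2 ]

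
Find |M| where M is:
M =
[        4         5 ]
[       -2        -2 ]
det(M) = 2

For a 2×2 matrix [[a, b], [c, d]], det = a*d - b*c.
det(M) = (4)*(-2) - (5)*(-2) = -8 + 10 = 2.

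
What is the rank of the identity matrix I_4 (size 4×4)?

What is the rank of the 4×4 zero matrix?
rank(I_4) = 4, rank(0) = 0

The identity I_4 has 4 columns that are the standard basis vectors e_1, …, e_4. These are linearly independent, so all 4 columns are pivots and rank(I_4) = 4.
The 4×4 zero matrix has every entry zero, so every row is the zero row and there are no pivots; rank(0) = 0.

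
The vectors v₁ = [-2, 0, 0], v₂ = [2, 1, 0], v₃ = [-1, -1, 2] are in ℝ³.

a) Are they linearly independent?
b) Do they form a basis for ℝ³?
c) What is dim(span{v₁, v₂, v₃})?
Yes independent, yes basis, dim = 3

Stack v₁, v₂, v₃ as rows of a 3×3 matrix.
[[-2, 0, 0]; [2, 1, 0]; [-1, -1, 2]] is already lower triangular with nonzero diagonal entries (-2, 1, 2), so its determinant is the product of the diagonal entries, det = (-2)·(1)·(2) = -4 ≠ 0, and the rows are linearly independent.
Three linearly independent vectors in ℝ³ form a basis for ℝ³, so dim(span{v₁,v₂,v₃}) = 3.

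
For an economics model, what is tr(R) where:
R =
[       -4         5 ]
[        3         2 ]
tr(R) = -4 + 2 = -2

The trace of a square matrix is the sum of its diagonal entries.
Diagonal entries of R: R[0][0] = -4, R[1][1] = 2.
tr(R) = -4 + 2 = -2.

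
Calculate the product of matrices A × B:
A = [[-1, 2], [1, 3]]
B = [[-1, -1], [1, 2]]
[[3, 5], [2, 5]]

Matrix multiplication:
C[0][0] = -1×-1 + 2×1 = 3
C[0][1] = -1×-1 + 2×2 = 5
C[1][0] = 1×-1 + 3×1 = 2
C[1][1] = 1×-1 + 3×2 = 5
Result: [[3, 5], [2, 5]]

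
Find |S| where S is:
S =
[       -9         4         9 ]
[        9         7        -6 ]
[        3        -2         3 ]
det(S) = -612

Expand along row 0 (cofactor expansion): det(S) = a*(e*i - f*h) - b*(d*i - f*g) + c*(d*h - e*g), where the 3×3 is [[a, b, c], [d, e, f], [g, h, i]].
Minor M_00 = (7)*(3) - (-6)*(-2) = 21 - 12 = 9.
Minor M_01 = (9)*(3) - (-6)*(3) = 27 + 18 = 45.
Minor M_02 = (9)*(-2) - (7)*(3) = -18 - 21 = -39.
det(S) = (-9)*(9) - (4)*(45) + (9)*(-39) = -81 - 180 - 351 = -612.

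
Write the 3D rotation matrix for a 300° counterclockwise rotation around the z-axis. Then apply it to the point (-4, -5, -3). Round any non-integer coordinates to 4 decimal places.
R = [[1/2, √3/2, 0], [-√3/2, 1/2, 0], [0, 0, 1]]; R·(-4, -5, -3) = (-6.3301, 0.9641, -3.0000)

Rotation matrix for 300° around z-axis:
cos(300°) = 1/2, sin(300°) = -√3/2
R = [[1/2, √3/2, 0], [-√3/2, 1/2, 0], [0, 0, 1]]
Apply to (-4, -5, -3): R·[-4, -5, -3]ᵀ = (-6.3301, 0.9641, -3.0000)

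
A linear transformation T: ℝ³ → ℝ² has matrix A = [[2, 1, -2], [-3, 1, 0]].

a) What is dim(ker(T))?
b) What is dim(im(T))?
dim(ker) = 1, dim(im) = 2

The two rows are not scalar multiples of one another (no single k satisfies row 2 = k × row 1), so they are linearly independent.
Thus rank(A) = 2.
dim(im(T)) = rank(A) = 2.
By the rank-nullity theorem applied to T: ℝ³ → ℝ², rank(A) + nullity(A) = 3 (the domain dimension), so dim(ker(T)) = 3 - 2 = 1.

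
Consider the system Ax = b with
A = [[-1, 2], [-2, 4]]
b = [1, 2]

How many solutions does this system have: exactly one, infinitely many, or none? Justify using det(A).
Infinitely many solutions

det(A) = (-1)*(4) - (2)*(-2) = 0, so A is singular (column 2 is -2 times column 1).
b = [1, 2] = -1 * column 1 of A, so b lies in the column space of A.
A singular matrix whose right-hand side is in its column space gives a 1-parameter family of solutions — infinitely many.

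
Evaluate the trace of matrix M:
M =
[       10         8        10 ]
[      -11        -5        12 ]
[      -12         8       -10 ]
tr(M) = 10 - 5 - 10 = -5

The trace of a square matrix is the sum of its diagonal entries.
Diagonal entries of M: M[0][0] = 10, M[1][1] = -5, M[2][2] = -10.
tr(M) = 10 - 5 - 10 = -5.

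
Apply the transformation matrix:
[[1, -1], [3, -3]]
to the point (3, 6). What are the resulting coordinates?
(-3, -9)

Matrix multiplication:
[[1, -1], [3, -3]] × [3, 6]ᵀ
= [1×3 + -1×6, 3×3 + -3×6]ᵀ
= [-3.0000, -9.0000]ᵀ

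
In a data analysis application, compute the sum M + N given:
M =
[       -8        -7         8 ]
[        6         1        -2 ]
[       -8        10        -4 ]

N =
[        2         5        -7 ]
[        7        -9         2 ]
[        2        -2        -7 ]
M + N =
[       -6        -2         1 ]
[       13        -8         0 ]
[       -6         8       -11 ]

Matrix addition is elementwise: (M+N)[i][j] = M[i][j] + N[i][j].
  (M+N)[0][0] = (-8) + (2) = -6
  (M+N)[0][1] = (-7) + (5) = -2
  (M+N)[0][2] = (8) + (-7) = 1
  (M+N)[1][0] = (6) + (7) = 13
  (M+N)[1][1] = (1) + (-9) = -8
  (M+N)[1][2] = (-2) + (2) = 0
  (M+N)[2][0] = (-8) + (2) = -6
  (M+N)[2][1] = (10) + (-2) = 8
  (M+N)[2][2] = (-4) + (-7) = -11
M + N =
[       -6        -2         1 ]
[       13        -8         0 ]
[       -6         8       -11 ]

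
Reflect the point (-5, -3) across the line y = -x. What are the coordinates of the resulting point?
(3, 5)

Reflection across line y = -x: (-5, -3) → (3, 5)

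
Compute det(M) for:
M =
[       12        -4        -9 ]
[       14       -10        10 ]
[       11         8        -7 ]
det(M) = -2950

Expand along row 0 (cofactor expansion): det(M) = a*(e*i - f*h) - b*(d*i - f*g) + c*(d*h - e*g), where the 3×3 is [[a, b, c], [d, e, f], [g, h, i]].
Minor M_00 = (-10)*(-7) - (10)*(8) = 70 - 80 = -10.
Minor M_01 = (14)*(-7) - (10)*(11) = -98 - 110 = -208.
Minor M_02 = (14)*(8) - (-10)*(11) = 112 + 110 = 222.
det(M) = (12)*(-10) - (-4)*(-208) + (-9)*(222) = -120 - 832 - 1998 = -2950.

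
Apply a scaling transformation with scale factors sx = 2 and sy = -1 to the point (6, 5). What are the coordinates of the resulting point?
(12, -5)

Scaling matrix:
[[2, 0], [0, -1]]
Result: (6 × 2, 5 × -1) = (12, -5)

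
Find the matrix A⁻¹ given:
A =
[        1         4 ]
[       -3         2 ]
det(A) = 14
A⁻¹ =
[      1/7      -2/7 ]
[     3/14      1/14 ]

For a 2×2 matrix A = [[a, b], [c, d]] with det(A) ≠ 0, A⁻¹ = (1/det(A)) * [[d, -b], [-c, a]].
det(A) = (1)*(2) - (4)*(-3) = 2 + 12 = 14.
A⁻¹ = (1/14) * [[2, -4], [3, 1]].
Dividing each entry by 14 and reducing:
A⁻¹ =
[      1/7      -2/7 ]
[     3/14      1/14 ]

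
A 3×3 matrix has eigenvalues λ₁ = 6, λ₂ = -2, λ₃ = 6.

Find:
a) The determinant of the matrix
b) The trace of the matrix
det = -72, trace = 10

Two standard eigenvalue identities:
- det(A) equals the product of the eigenvalues (counted with multiplicity).
- trace(A) equals the sum of the eigenvalues.
det(A) = (6)*(-2)*(6) = -72.
trace(A) = 6 - 2 + 6 = 10.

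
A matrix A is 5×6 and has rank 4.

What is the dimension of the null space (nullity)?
2

The rank-nullity theorem for an m×n matrix states:
rank(A) + nullity(A) = n (the number of columns).
Here n = 6 and rank(A) = 4, so nullity(A) = 6 - 4 = 2.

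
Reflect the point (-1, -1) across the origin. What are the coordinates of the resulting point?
(1, 1)

Reflection across origin: (-1, -1) → (1, 1)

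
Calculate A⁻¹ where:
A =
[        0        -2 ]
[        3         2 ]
det(A) = 6
A⁻¹ =
[      1/3       1/3 ]
[     -1/2         0 ]

For a 2×2 matrix A = [[a, b], [c, d]] with det(A) ≠ 0, A⁻¹ = (1/det(A)) * [[d, -b], [-c, a]].
det(A) = (0)*(2) - (-2)*(3) = 0 + 6 = 6.
A⁻¹ = (1/6) * [[2, 2], [-3, 0]].
Dividing each entry by 6 and reducing:
A⁻¹ =
[      1/3       1/3 ]
[     -1/2         0 ]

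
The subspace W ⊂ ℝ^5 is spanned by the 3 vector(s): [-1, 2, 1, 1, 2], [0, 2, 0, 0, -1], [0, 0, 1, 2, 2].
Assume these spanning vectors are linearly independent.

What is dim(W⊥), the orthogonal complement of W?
dim(W⊥) = 2

For any subspace W of ℝ^n, dim(W) + dim(W⊥) = n (the whole-space dimension).
Here the given 3 vectors are linearly independent, so dim(W) = 3.
Thus dim(W⊥) = n - dim(W) = 5 - 3 = 2.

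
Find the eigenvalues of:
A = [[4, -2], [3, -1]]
λ = 1, 2

Solve det(A - λI) = 0. For a 2×2 matrix this is λ² - (trace)λ + det = 0.
trace(A) = 4 - 1 = 3.
det(A) = (4)*(-1) - (-2)*(3) = -4 + 6 = 2.
Characteristic equation: λ² - (3)λ + (2) = 0.
Discriminant: (3)² - 4*(2) = 9 - 8 = 1.
Roots: λ = (3 ± √1) / 2 = 1, 2.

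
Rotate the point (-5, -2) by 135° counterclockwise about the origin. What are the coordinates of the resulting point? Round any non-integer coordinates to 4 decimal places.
(4.9497, -2.1213)

Rotation matrix R(θ) = [[cos θ, -sin θ], [sin θ, cos θ]]; for θ = 135°:
R = [[-√2/2, -√2/2], [√2/2, -√2/2]]
Result: R × [-5, -2]ᵀ = [-√2/2·-5 + (-√2/2)·-2, √2/2·-5 + (-√2/2)·-2]ᵀ = (4.9497, -2.1213)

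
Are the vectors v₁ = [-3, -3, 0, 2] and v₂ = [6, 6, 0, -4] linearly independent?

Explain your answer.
No, linearly dependent (v₂ = -2·v₁)

Check whether there is a scalar k with v₂ = k·v₁.
Comparing components, k = -2 satisfies -2·[-3, -3, 0, 2] = [6, 6, 0, -4].
Since v₂ is a scalar multiple of v₁, the two vectors are linearly dependent.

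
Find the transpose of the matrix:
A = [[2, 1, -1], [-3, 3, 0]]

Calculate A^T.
[[2, -3], [1, 3], [-1, 0]]

The transpose sends entry (i,j) to (j,i); rows become columns.
Row 0 of A: [2, 1, -1] -> column 0 of A^T.
Row 1 of A: [-3, 3, 0] -> column 1 of A^T.
A^T = [[2, -3], [1, 3], [-1, 0]]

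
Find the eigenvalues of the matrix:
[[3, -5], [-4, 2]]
λ = -2 and λ = 7

Characteristic equation: det(A - λI) = 0
λ² - (trace)λ + (det) = 0
λ² - (5)λ + (-14) = 0
λ² - 5λ - 14 = 0
Solving: λ = -2, 7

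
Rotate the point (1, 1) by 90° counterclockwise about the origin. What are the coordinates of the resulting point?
(-1, 1)

Rotation matrix R(θ) = [[cos θ, -sin θ], [sin θ, cos θ]]; for θ = 90°:
R = [[0, -1], [1, 0]]
Result: R × [1, 1]ᵀ = [0·1 + (-1)·1, 1·1 + (0)·1]ᵀ = (-1, 1)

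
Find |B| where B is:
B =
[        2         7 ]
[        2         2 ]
det(B) = -10

For a 2×2 matrix [[a, b], [c, d]], det = a*d - b*c.
det(B) = (2)*(2) - (7)*(2) = 4 - 14 = -10.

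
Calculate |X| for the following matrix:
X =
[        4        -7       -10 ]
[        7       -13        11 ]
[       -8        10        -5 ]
det(X) = 531

Expand along row 0 (cofactor expansion): det(X) = a*(e*i - f*h) - b*(d*i - f*g) + c*(d*h - e*g), where the 3×3 is [[a, b, c], [d, e, f], [g, h, i]].
Minor M_00 = (-13)*(-5) - (11)*(10) = 65 - 110 = -45.
Minor M_01 = (7)*(-5) - (11)*(-8) = -35 + 88 = 53.
Minor M_02 = (7)*(10) - (-13)*(-8) = 70 - 104 = -34.
det(X) = (4)*(-45) - (-7)*(53) + (-10)*(-34) = -180 + 371 + 340 = 531.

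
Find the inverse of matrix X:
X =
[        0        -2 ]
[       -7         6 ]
det(X) = -14
X⁻¹ =
[     -3/7      -1/7 ]
[     -1/2         0 ]

For a 2×2 matrix X = [[a, b], [c, d]] with det(X) ≠ 0, X⁻¹ = (1/det(X)) * [[d, -b], [-c, a]].
det(X) = (0)*(6) - (-2)*(-7) = 0 - 14 = -14.
X⁻¹ = (1/-14) * [[6, 2], [7, 0]].
Dividing each entry by -14 and reducing:
X⁻¹ =
[     -3/7      -1/7 ]
[     -1/2         0 ]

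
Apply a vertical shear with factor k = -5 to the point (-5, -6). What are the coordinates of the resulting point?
(-5, 19)

Shear matrix for vertical shear with factor k = -5:
[[1, 0], [-5, 1]]
Result: (-5, -6) → (-5, 19)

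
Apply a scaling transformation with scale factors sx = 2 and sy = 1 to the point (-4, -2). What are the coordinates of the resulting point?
(-8, -2)

Scaling matrix:
[[2, 0], [0, 1]]
Result: (-4 × 2, -2 × 1) = (-8, -2)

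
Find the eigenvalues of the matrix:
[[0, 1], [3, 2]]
λ = -1 and λ = 3

Characteristic equation: det(A - λI) = 0
λ² - (trace)λ + (det) = 0
λ² - (2)λ + (-3) = 0
λ² - 2λ - 3 = 0
Solving: λ = -1, 3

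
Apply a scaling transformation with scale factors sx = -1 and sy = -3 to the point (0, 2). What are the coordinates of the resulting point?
(0, -6)

Scaling matrix:
[[-1, 0], [0, -3]]
Result: (0 × -1, 2 × -3) = (0, -6)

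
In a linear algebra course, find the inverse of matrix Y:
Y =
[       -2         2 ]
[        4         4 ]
det(Y) = -16
Y⁻¹ =
[     -1/4       1/8 ]
[      1/4       1/8 ]

For a 2×2 matrix Y = [[a, b], [c, d]] with det(Y) ≠ 0, Y⁻¹ = (1/det(Y)) * [[d, -b], [-c, a]].
det(Y) = (-2)*(4) - (2)*(4) = -8 - 8 = -16.
Y⁻¹ = (1/-16) * [[4, -2], [-4, -2]].
Dividing each entry by -16 and reducing:
Y⁻¹ =
[     -1/4       1/8 ]
[      1/4       1/8 ]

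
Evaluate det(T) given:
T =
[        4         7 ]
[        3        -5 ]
det(T) = -41

For a 2×2 matrix [[a, b], [c, d]], det = a*d - b*c.
det(T) = (4)*(-5) - (7)*(3) = -20 - 21 = -41.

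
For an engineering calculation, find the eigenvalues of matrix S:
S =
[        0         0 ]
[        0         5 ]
λ = 0, 5

Solve det(S - λI) = 0. For a 2×2 matrix the characteristic equation is λ² - (trace)λ + det = 0.
trace(S) = a + d = 0 + 5 = 5.
det(S) = a*d - b*c = (0)*(5) - (0)*(0) = 0 - 0 = 0.
Characteristic equation: λ² - (5)λ + (0) = 0.
Discriminant = (5)² - 4*(0) = 25 - 0 = 25.
λ = (5 ± √25) / 2 = (5 ± 5) / 2 = 0, 5.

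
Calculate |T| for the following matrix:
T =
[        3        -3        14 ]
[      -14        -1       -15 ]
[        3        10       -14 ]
det(T) = -703

Expand along row 0 (cofactor expansion): det(T) = a*(e*i - f*h) - b*(d*i - f*g) + c*(d*h - e*g), where the 3×3 is [[a, b, c], [d, e, f], [g, h, i]].
Minor M_00 = (-1)*(-14) - (-15)*(10) = 14 + 150 = 164.
Minor M_01 = (-14)*(-14) - (-15)*(3) = 196 + 45 = 241.
Minor M_02 = (-14)*(10) - (-1)*(3) = -140 + 3 = -137.
det(T) = (3)*(164) - (-3)*(241) + (14)*(-137) = 492 + 723 - 1918 = -703.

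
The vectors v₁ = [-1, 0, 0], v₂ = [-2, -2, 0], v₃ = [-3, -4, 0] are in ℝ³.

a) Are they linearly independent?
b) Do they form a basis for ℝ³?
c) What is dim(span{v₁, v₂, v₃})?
Not independent, not a basis, dim(span) = 2

Check whether v₃ can be written as a linear combination of v₁ and v₂.
v₃ = (-1)·v₁ + (2)·v₂ = [-3, -4, 0], so the three vectors are linearly dependent.
Thus they do not form a basis for ℝ³, and dim(span{v₁, v₂, v₃}) = 2 (spanned by v₁ and v₂).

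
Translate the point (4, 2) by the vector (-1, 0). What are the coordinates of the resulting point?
(3, 2)

Translation by (-1, 0):
x' = 4 + -1 = 3
y' = 2 + 0 = 2
Homogeneous matrix: [[1, 0, -1], [0, 1, 0], [0, 0, 1]]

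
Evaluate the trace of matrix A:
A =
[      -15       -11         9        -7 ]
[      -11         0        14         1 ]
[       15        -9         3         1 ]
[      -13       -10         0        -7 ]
tr(A) = -15 + 0 + 3 - 7 = -19

The trace of a square matrix is the sum of its diagonal entries.
Diagonal entries of A: A[0][0] = -15, A[1][1] = 0, A[2][2] = 3, A[3][3] = -7.
tr(A) = -15 + 0 + 3 - 7 = -19.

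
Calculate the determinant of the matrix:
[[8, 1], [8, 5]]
32

For a 2×2 matrix [[a, b], [c, d]], det = ad - bc
det = (8)(5) - (1)(8) = 40 - 8 = 32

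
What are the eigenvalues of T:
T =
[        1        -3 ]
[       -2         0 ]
λ = -2, 3

Solve det(T - λI) = 0. For a 2×2 matrix the characteristic equation is λ² - (trace)λ + det = 0.
trace(T) = a + d = 1 + 0 = 1.
det(T) = a*d - b*c = (1)*(0) - (-3)*(-2) = 0 - 6 = -6.
Characteristic equation: λ² - (1)λ + (-6) = 0.
Discriminant = (1)² - 4*(-6) = 1 + 24 = 25.
λ = (1 ± √25) / 2 = (1 ± 5) / 2 = -2, 3.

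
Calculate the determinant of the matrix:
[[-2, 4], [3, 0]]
-12

For a 2×2 matrix [[a, b], [c, d]], det = ad - bc
det = (-2)(0) - (4)(3) = 0 - 12 = -12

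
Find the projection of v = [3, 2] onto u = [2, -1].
[8/5, -4/5]

The projection of v onto u is proj_u(v) = ((v·u) / (u·u)) · u.
v·u = (3)*(2) + (2)*(-1) = 4.
u·u = (2)*(2) + (-1)*(-1) = 5.
coefficient = 4 / 5 = 4/5.
proj_u(v) = 4/5 · [2, -1] = [8/5, -4/5].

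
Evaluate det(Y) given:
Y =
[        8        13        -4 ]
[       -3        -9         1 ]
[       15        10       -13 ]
det(Y) = 124

Expand along row 0 (cofactor expansion): det(Y) = a*(e*i - f*h) - b*(d*i - f*g) + c*(d*h - e*g), where the 3×3 is [[a, b, c], [d, e, f], [g, h, i]].
Minor M_00 = (-9)*(-13) - (1)*(10) = 117 - 10 = 107.
Minor M_01 = (-3)*(-13) - (1)*(15) = 39 - 15 = 24.
Minor M_02 = (-3)*(10) - (-9)*(15) = -30 + 135 = 105.
det(Y) = (8)*(107) - (13)*(24) + (-4)*(105) = 856 - 312 - 420 = 124.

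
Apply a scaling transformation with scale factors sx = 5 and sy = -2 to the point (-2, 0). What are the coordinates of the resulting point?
(-10, 0)

Scaling matrix:
[[5, 0], [0, -2]]
Result: (-2 × 5, 0 × -2) = (-10, 0)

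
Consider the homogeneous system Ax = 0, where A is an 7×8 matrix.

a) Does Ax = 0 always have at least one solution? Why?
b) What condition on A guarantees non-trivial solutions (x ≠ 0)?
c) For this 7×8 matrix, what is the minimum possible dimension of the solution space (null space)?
a) Yes, x = 0 is always a solution. b) When A has linearly dependent columns (rank < n). c) Minimum nullity = 1.

a) x = 0 satisfies A·0 = 0, so the zero vector is always a solution.
b) Non-trivial solutions exist iff the columns of A are linearly dependent, equivalently rank(A) < n (the number of columns).
c) By rank-nullity, rank(A) + nullity(A) = n = 8. Since A has only 7 rows, rank(A) ≤ 7, so nullity(A) ≥ 8 - 7 = 1.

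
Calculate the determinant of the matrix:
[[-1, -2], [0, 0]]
0

For a 2×2 matrix [[a, b], [c, d]], det = ad - bc
det = (-1)(0) - (-2)(0) = 0 - 0 = 0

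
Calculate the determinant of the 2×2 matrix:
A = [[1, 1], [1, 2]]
1

For A = [[a, b], [c, d]], det(A) = a*d - b*c.
det(A) = (1)*(2) - (1)*(1) = 2 - 1 = 1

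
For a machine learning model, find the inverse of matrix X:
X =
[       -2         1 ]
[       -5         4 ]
det(X) = -3
X⁻¹ =
[     -4/3       1/3 ]
[     -5/3       2/3 ]

For a 2×2 matrix X = [[a, b], [c, d]] with det(X) ≠ 0, X⁻¹ = (1/det(X)) * [[d, -b], [-c, a]].
det(X) = (-2)*(4) - (1)*(-5) = -8 + 5 = -3.
X⁻¹ = (1/-3) * [[4, -1], [5, -2]].
Dividing each entry by -3 and reducing:
X⁻¹ =
[     -4/3       1/3 ]
[     -5/3       2/3 ]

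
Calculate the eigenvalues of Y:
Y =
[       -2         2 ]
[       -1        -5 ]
λ = -4, -3

Solve det(Y - λI) = 0. For a 2×2 matrix the characteristic equation is λ² - (trace)λ + det = 0.
trace(Y) = a + d = -2 - 5 = -7.
det(Y) = a*d - b*c = (-2)*(-5) - (2)*(-1) = 10 + 2 = 12.
Characteristic equation: λ² - (-7)λ + (12) = 0.
Discriminant = (-7)² - 4*(12) = 49 - 48 = 1.
λ = (-7 ± √1) / 2 = (-7 ± 1) / 2 = -4, -3.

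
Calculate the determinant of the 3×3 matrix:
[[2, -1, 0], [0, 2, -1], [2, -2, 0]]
-2

Expansion along first row:
det = 2·det([[2,-1],[-2,0]]) - -1·det([[0,-1],[2,0]]) + 0·det([[0,2],[2,-2]])
    = 2·(2·0 - -1·-2) - -1·(0·0 - -1·2) + 0·(0·-2 - 2·2)
    = 2·-2 - -1·2 + 0·-4
    = -4 + 2 + 0 = -2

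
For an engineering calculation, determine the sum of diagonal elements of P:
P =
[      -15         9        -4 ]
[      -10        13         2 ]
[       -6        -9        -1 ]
tr(P) = -15 + 13 - 1 = -3

The trace of a square matrix is the sum of its diagonal entries.
Diagonal entries of P: P[0][0] = -15, P[1][1] = 13, P[2][2] = -1.
tr(P) = -15 + 13 - 1 = -3.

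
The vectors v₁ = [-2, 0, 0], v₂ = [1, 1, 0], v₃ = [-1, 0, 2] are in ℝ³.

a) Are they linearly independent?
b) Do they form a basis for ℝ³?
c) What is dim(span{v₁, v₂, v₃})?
Yes independent, yes basis, dim = 3

Stack v₁, v₂, v₃ as rows of a 3×3 matrix.
[[-2, 0, 0]; [1, 1, 0]; [-1, 0, 2]] is already lower triangular with nonzero diagonal entries (-2, 1, 2), so its determinant is the product of the diagonal entries, det = (-2)·(1)·(2) = -4 ≠ 0, and the rows are linearly independent.
Three linearly independent vectors in ℝ³ form a basis for ℝ³, so dim(span{v₁,v₂,v₃}) = 3.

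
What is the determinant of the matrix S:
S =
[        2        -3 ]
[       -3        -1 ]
det(S) = -11

For a 2×2 matrix [[a, b], [c, d]], det = a*d - b*c.
det(S) = (2)*(-1) - (-3)*(-3) = -2 - 9 = -11.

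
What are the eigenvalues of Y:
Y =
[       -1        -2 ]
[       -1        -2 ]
λ = -3, 0

Solve det(Y - λI) = 0. For a 2×2 matrix the characteristic equation is λ² - (trace)λ + det = 0.
trace(Y) = a + d = -1 - 2 = -3.
det(Y) = a*d - b*c = (-1)*(-2) - (-2)*(-1) = 2 - 2 = 0.
Characteristic equation: λ² - (-3)λ + (0) = 0.
Discriminant = (-3)² - 4*(0) = 9 - 0 = 9.
λ = (-3 ± √9) / 2 = (-3 ± 3) / 2 = -3, 0.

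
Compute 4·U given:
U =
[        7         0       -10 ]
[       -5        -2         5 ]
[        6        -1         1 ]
4U =
[       28         0       -40 ]
[      -20        -8        20 ]
[       24        -4         4 ]

Scalar multiplication is elementwise: (4U)[i][j] = 4 * U[i][j].
  (4U)[0][0] = 4 * (7) = 28
  (4U)[0][1] = 4 * (0) = 0
  (4U)[0][2] = 4 * (-10) = -40
  (4U)[1][0] = 4 * (-5) = -20
  (4U)[1][1] = 4 * (-2) = -8
  (4U)[1][2] = 4 * (5) = 20
  (4U)[2][0] = 4 * (6) = 24
  (4U)[2][1] = 4 * (-1) = -4
  (4U)[2][2] = 4 * (1) = 4
4U =
[       28         0       -40 ]
[      -20        -8        20 ]
[       24        -4         4 ]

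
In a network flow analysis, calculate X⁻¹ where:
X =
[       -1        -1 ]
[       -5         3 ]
det(X) = -8
X⁻¹ =
[     -3/8      -1/8 ]
[     -5/8       1/8 ]

For a 2×2 matrix X = [[a, b], [c, d]] with det(X) ≠ 0, X⁻¹ = (1/det(X)) * [[d, -b], [-c, a]].
det(X) = (-1)*(3) - (-1)*(-5) = -3 - 5 = -8.
X⁻¹ = (1/-8) * [[3, 1], [5, -1]].
Dividing each entry by -8 and reducing:
X⁻¹ =
[     -3/8      -1/8 ]
[     -5/8       1/8 ]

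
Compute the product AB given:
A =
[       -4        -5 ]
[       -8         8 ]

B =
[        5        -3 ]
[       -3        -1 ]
AB =
[       -5        17 ]
[      -64        16 ]

Matrix multiplication: (AB)[i][j] = sum over k of A[i][k] * B[k][j].
  (AB)[0][0] = (-4)*(5) + (-5)*(-3) = -5
  (AB)[0][1] = (-4)*(-3) + (-5)*(-1) = 17
  (AB)[1][0] = (-8)*(5) + (8)*(-3) = -64
  (AB)[1][1] = (-8)*(-3) + (8)*(-1) = 16
AB =
[       -5        17 ]
[      -64        16 ]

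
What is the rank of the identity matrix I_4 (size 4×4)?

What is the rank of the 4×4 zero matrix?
rank(I_4) = 4, rank(0) = 0

The identity I_4 has 4 columns that are the standard basis vectors e_1, …, e_4. These are linearly independent, so all 4 columns are pivots and rank(I_4) = 4.
The 4×4 zero matrix has every entry zero, so every row is the zero row and there are no pivots; rank(0) = 0.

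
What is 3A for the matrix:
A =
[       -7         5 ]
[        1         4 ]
3A =
[      -21        15 ]
[        3        12 ]

Scalar multiplication is elementwise: (3A)[i][j] = 3 * A[i][j].
  (3A)[0][0] = 3 * (-7) = -21
  (3A)[0][1] = 3 * (5) = 15
  (3A)[1][0] = 3 * (1) = 3
  (3A)[1][1] = 3 * (4) = 12
3A =
[      -21        15 ]
[        3        12 ]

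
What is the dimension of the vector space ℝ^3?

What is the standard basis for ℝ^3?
Dimension = 3; standard basis = {e_1, e_2, e_3}

ℝ^3 is the space of 3-tuples of real numbers; its dimension is 3.
The standard basis consists of 3 vectors: e_1, e_2, e_3, where e_i is the vector with 1 in position i and 0 elsewhere.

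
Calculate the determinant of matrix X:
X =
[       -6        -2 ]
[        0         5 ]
det(X) = -30

For a 2×2 matrix [[a, b], [c, d]], det = a*d - b*c.
det(X) = (-6)*(5) - (-2)*(0) = -30 - 0 = -30.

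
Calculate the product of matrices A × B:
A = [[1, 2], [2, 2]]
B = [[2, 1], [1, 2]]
[[4, 5], [6, 6]]

Matrix multiplication:
C[0][0] = 1×2 + 2×1 = 4
C[0][1] = 1×1 + 2×2 = 5
C[1][0] = 2×2 + 2×1 = 6
C[1][1] = 2×1 + 2×2 = 6
Result: [[4, 5], [6, 6]]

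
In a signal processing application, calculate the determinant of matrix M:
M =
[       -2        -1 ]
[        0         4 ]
det(M) = -8

For a 2×2 matrix [[a, b], [c, d]], det = a*d - b*c.
det(M) = (-2)*(4) - (-1)*(0) = -8 - 0 = -8.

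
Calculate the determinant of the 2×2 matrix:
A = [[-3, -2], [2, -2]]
10

For A = [[a, b], [c, d]], det(A) = a*d - b*c.
det(A) = (-3)*(-2) - (-2)*(2) = 6 - -4 = 10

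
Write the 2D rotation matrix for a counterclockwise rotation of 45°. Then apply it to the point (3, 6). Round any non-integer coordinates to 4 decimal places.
R = [[√2/2, -√2/2], [√2/2, √2/2]]; R·(3, 6) = (-2.1213, 6.3640)

Rotation matrix formula: R(θ) = [[cos θ, -sin θ], [sin θ, cos θ]]
For θ = 45°:
cos(45°) = √2/2
sin(45°) = √2/2
R = [[√2/2, -√2/2], [√2/2, √2/2]]
Apply to (3, 6): [√2/2·3 + (-√2/2)·6, √2/2·3 + √2/2·6] = (-2.1213, 6.3640)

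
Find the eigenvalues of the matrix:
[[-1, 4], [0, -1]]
λ = -1 and λ = -1

Characteristic equation: det(A - λI) = 0
λ² - (trace)λ + (det) = 0
λ² - (-2)λ + (1) = 0
λ² + 2λ + 1 = 0
Solving: λ = -1, -1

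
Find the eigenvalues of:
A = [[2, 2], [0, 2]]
λ = 2, 2

Solve det(A - λI) = 0. For a 2×2 matrix this is λ² - (trace)λ + det = 0.
trace(A) = 2 + 2 = 4.
det(A) = (2)*(2) - (2)*(0) = 4 - 0 = 4.
Characteristic equation: λ² - (4)λ + (4) = 0.
Discriminant: (4)² - 4*(4) = 16 - 16 = 0.
Roots: λ = (4 ± √0) / 2 = 2, 2.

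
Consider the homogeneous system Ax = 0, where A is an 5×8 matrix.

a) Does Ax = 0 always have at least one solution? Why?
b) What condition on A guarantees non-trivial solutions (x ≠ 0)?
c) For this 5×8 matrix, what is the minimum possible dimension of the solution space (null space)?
a) Yes, x = 0 is always a solution. b) When A has linearly dependent columns (rank < n). c) Minimum nullity = 3.

a) x = 0 satisfies A·0 = 0, so the zero vector is always a solution.
b) Non-trivial solutions exist iff the columns of A are linearly dependent, equivalently rank(A) < n (the number of columns).
c) By rank-nullity, rank(A) + nullity(A) = n = 8. Since A has only 5 rows, rank(A) ≤ 5, so nullity(A) ≥ 8 - 5 = 3.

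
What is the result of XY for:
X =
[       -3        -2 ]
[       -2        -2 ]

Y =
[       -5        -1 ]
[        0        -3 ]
XY =
[       15         9 ]
[       10         8 ]

Matrix multiplication: (XY)[i][j] = sum over k of X[i][k] * Y[k][j].
  (XY)[0][0] = (-3)*(-5) + (-2)*(0) = 15
  (XY)[0][1] = (-3)*(-1) + (-2)*(-3) = 9
  (XY)[1][0] = (-2)*(-5) + (-2)*(0) = 10
  (XY)[1][1] = (-2)*(-1) + (-2)*(-3) = 8
XY =
[       15         9 ]
[       10         8 ]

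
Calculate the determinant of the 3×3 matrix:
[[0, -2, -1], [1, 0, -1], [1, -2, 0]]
4

Expansion along first row:
det = 0·det([[0,-1],[-2,0]]) - -2·det([[1,-1],[1,0]]) + -1·det([[1,0],[1,-2]])
    = 0·(0·0 - -1·-2) - -2·(1·0 - -1·1) + -1·(1·-2 - 0·1)
    = 0·-2 - -2·1 + -1·-2
    = 0 + 2 + 2 = 4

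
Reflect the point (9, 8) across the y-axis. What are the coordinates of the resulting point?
(-9, 8)

Reflection across y-axis: (9, 8) → (-9, 8)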